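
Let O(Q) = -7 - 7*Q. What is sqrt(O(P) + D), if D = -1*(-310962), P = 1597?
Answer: 16*sqrt(1171) ≈ 547.52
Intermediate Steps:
D = 310962
sqrt(O(P) + D) = sqrt((-7 - 7*1597) + 310962) = sqrt((-7 - 11179) + 310962) = sqrt(-11186 + 310962) = sqrt(299776) = 16*sqrt(1171)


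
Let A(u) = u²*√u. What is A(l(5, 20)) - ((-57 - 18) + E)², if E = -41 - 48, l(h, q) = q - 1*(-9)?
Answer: -26896 + 841*√29 ≈ -22367.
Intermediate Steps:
l(h, q) = 9 + q (l(h, q) = q + 9 = 9 + q)
E = -89
A(u) = u^(5/2)
A(l(5, 20)) - ((-57 - 18) + E)² = (9 + 20)^(5/2) - ((-57 - 18) - 89)² = 29^(5/2) - (-75 - 89)² = 841*√29 - 1*(-164)² = 841*√29 - 1*26896 = 841*√29 - 26896 = -26896 + 841*√29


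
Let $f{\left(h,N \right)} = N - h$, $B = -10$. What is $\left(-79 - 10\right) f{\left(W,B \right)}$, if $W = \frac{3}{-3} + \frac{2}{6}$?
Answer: $\frac{2492}{3} \approx 830.67$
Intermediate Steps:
$W = - \frac{2}{3}$ ($W = 3 \left(- \frac{1}{3}\right) + 2 \cdot \frac{1}{6} = -1 + \frac{1}{3} = - \frac{2}{3} \approx -0.66667$)
$\left(-79 - 10\right) f{\left(W,B \right)} = \left(-79 - 10\right) \left(-10 - - \frac{2}{3}\right) = - 89 \left(-10 + \frac{2}{3}\right) = \left(-89\right) \left(- \frac{28}{3}\right) = \frac{2492}{3}$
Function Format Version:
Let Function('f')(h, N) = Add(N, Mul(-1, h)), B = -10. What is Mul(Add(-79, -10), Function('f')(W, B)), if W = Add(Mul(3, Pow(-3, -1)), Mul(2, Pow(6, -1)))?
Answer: Rational(2492, 3) ≈ 830.67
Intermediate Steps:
W = Rational(-2, 3) (W = Add(Mul(3, Rational(-1, 3)), Mul(2, Rational(1, 6))) = Add(-1, Rational(1, 3)) = Rational(-2, 3) ≈ -0.66667)
Mul(Add(-79, -10), Function('f')(W, B)) = Mul(Add(-79, -10), Add(-10, Mul(-1, Rational(-2, 3)))) = Mul(-89, Add(-10, Rational(2, 3))) = Mul(-89, Rational(-28, 3)) = Rational(2492, 3)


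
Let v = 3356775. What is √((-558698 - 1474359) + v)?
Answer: √1323718 ≈ 1150.5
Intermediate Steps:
√((-558698 - 1474359) + v) = √((-558698 - 1474359) + 3356775) = √(-2033057 + 3356775) = √1323718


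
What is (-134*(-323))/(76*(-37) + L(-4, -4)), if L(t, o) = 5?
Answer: -43282/2807 ≈ -15.419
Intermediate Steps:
(-134*(-323))/(76*(-37) + L(-4, -4)) = (-134*(-323))/(76*(-37) + 5) = 43282/(-2812 + 5) = 43282/(-2807) = 43282*(-1/2807) = -43282/2807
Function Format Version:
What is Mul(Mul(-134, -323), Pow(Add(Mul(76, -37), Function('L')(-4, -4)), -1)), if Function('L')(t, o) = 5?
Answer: Rational(-43282, 2807) ≈ -15.419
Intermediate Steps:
Mul(Mul(-134, -323), Pow(Add(Mul(76, -37), Function('L')(-4, -4)), -1)) = Mul(Mul(-134, -323), Pow(Add(Mul(76, -37), 5), -1)) = Mul(43282, Pow(Add(-2812, 5), -1)) = Mul(43282, Pow(-2807, -1)) = Mul(43282, Rational(-1, 2807)) = Rational(-43282, 2807)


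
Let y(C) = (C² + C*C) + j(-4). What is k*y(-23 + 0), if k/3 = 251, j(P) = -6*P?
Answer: 814746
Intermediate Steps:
y(C) = 24 + 2*C² (y(C) = (C² + C*C) - 6*(-4) = (C² + C²) + 24 = 2*C² + 24 = 24 + 2*C²)
k = 753 (k = 3*251 = 753)
k*y(-23 + 0) = 753*(24 + 2*(-23 + 0)²) = 753*(24 + 2*(-23)²) = 753*(24 + 2*529) = 753*(24 + 1058) = 753*1082 = 814746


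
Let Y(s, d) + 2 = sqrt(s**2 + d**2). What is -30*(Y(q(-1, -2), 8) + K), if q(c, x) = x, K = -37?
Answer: 1170 - 60*sqrt(17) ≈ 922.61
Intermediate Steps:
Y(s, d) = -2 + sqrt(d**2 + s**2) (Y(s, d) = -2 + sqrt(s**2 + d**2) = -2 + sqrt(d**2 + s**2))
-30*(Y(q(-1, -2), 8) + K) = -30*((-2 + sqrt(8**2 + (-2)**2)) - 37) = -30*((-2 + sqrt(64 + 4)) - 37) = -30*((-2 + sqrt(68)) - 37) = -30*((-2 + 2*sqrt(17)) - 37) = -30*(-39 + 2*sqrt(17)) = 1170 - 60*sqrt(17)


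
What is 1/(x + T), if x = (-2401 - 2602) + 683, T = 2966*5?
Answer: 1/10510 ≈ 9.5148e-5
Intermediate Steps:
T = 14830
x = -4320 (x = -5003 + 683 = -4320)
1/(x + T) = 1/(-4320 + 14830) = 1/10510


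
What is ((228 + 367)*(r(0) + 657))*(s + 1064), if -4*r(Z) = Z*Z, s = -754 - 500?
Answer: -74273850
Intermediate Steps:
s = -1254
r(Z) = -Z²/4 (r(Z) = -Z*Z/4 = -Z²/4)
((228 + 367)*(r(0) + 657))*(s + 1064) = ((228 + 367)*(-¼*0² + 657))*(-1254 + 1064) = (595*(-¼*0 + 657))*(-190) = (595*(0 + 657))*(-190) = (595*657)*(-190) = 390915*(-190) = -74273850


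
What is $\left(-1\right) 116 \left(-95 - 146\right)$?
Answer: $27956$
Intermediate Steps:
$\left(-1\right) 116 \left(-95 - 146\right) = \left(-116\right) \left(-241\right) = 27956$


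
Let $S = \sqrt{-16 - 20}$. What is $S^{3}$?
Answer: $- 216 i \approx - 216.0 i$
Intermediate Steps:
$S = 6 i$ ($S = \sqrt{-36} = 6 i \approx 6.0 i$)
$S^{3} = \left(6 i\right)^{3} = - 216 i$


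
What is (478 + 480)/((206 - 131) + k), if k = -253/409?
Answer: 195911/15211 ≈ 12.880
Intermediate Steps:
k = -253/409 (k = -253*1/409 = -253/409 ≈ -0.61858)
(478 + 480)/((206 - 131) + k) = (478 + 480)/((206 - 131) - 253/409) = 958/(75 - 253/409) = 958/(30422/409) = 958*(409/30422) = 195911/15211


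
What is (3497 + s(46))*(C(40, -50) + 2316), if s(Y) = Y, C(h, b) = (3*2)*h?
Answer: 9055908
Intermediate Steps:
C(h, b) = 6*h
(3497 + s(46))*(C(40, -50) + 2316) = (3497 + 46)*(6*40 + 2316) = 3543*(240 + 2316) = 3543*2556 = 9055908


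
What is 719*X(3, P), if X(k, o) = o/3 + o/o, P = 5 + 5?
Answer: 9347/3 ≈ 3115.7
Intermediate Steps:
P = 10
X(k, o) = 1 + o/3 (X(k, o) = o*(⅓) + 1 = o/3 + 1 = 1 + o/3)
719*X(3, P) = 719*(1 + (⅓)*10) = 719*(1 + 10/3) = 719*(13/3) = 9347/3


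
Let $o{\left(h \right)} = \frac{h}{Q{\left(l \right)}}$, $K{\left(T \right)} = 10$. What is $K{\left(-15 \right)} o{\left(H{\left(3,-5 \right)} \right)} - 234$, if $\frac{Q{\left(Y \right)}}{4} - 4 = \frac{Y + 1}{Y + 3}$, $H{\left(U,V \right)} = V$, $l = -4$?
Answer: $- \frac{3301}{14} \approx -235.79$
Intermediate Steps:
$Q{\left(Y \right)} = 16 + \frac{4 \left(1 + Y\right)}{3 + Y}$ ($Q{\left(Y \right)} = 16 + 4 \frac{Y + 1}{Y + 3} = 16 + 4 \frac{1 + Y}{3 + Y} = 16 + \frac{4 \left(1 + Y\right)}{3 + Y}$)
$o{\left(h \right)} = \frac{h}{28}$ ($o{\left(h \right)} = \frac{h}{4 \frac{1}{3 - 4} \left(13 + 5 \left(-4\right)\right)} = \frac{h}{4 \frac{1}{-1} \left(13 - 20\right)} = \frac{h}{4 \left(-1\right) \left(-7\right)} = \frac{h}{28}$)
$K{\left(-15 \right)} o{\left(H{\left(3,-5 \right)} \right)} - 234 = 10 \cdot \frac{1}{28} \left(-5\right) - 234 = 10 \left(- \frac{5}{28}\right) - 234 = - \frac{25}{14} - 234 = - \frac{3301}{14}$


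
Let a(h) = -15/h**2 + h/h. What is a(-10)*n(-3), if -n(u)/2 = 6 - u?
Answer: -153/10 ≈ -15.300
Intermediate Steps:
a(h) = 1 - 15/h**2 (a(h) = -15/h**2 + 1 = 1 - 15/h**2)
n(u) = -12 + 2*u (n(u) = -2*(6 - u) = -12 + 2*u)
a(-10)*n(-3) = (1 - 15/(-10)**2)*(-12 + 2*(-3)) = (1 - 15*1/100)*(-12 - 6) = (1 - 3/20)*(-18) = (17/20)*(-18) = -153/10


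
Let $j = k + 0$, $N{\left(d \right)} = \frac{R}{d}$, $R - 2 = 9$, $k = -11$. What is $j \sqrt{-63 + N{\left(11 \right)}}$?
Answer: $- 11 i \sqrt{62} \approx - 86.614 i$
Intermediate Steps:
$R = 11$ ($R = 2 + 9 = 11$)
$N{\left(d \right)} = \frac{11}{d}$
$j = -11$ ($j = -11 + 0 = -11$)
$j \sqrt{-63 + N{\left(11 \right)}} = - 11 \sqrt{-63 + \frac{11}{11}} = - 11 \sqrt{-63 + 11 \cdot \frac{1}{11}} = - 11 \sqrt{-63 + 1} = - 11 \sqrt{-62} = - 11 i \sqrt{62}$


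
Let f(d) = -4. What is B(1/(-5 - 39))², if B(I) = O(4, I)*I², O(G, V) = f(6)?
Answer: 1/234256 ≈ 4.2688e-6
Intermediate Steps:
O(G, V) = -4
B(I) = -4*I²
B(1/(-5 - 39))² = (-4/(-5 - 39)²)² = (-4*(1/(-44))²)² = (-4*(-1/44)²)² = (-4*1/1936)² = (-1/484)² = 1/234256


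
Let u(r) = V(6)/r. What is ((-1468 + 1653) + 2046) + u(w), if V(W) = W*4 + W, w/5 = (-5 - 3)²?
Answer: 71395/32 ≈ 2231.1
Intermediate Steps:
w = 320 (w = 5*(-5 - 3)² = 5*(-8)² = 5*64 = 320)
V(W) = 5*W (V(W) = 4*W + W = 5*W)
u(r) = 30/r (u(r) = (5*6)/r = 30/r)
((-1468 + 1653) + 2046) + u(w) = ((-1468 + 1653) + 2046) + 30/320 = (185 + 2046) + 30*(1/320) = 2231 + 3/32 = 71395/32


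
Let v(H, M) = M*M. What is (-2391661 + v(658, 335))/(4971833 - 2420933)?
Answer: -189953/212575 ≈ -0.89358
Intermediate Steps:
v(H, M) = M²
(-2391661 + v(658, 335))/(4971833 - 2420933) = (-2391661 + 335²)/(4971833 - 2420933) = (-2391661 + 112225)/2550900 = -2279436*1/2550900 = -189953/212575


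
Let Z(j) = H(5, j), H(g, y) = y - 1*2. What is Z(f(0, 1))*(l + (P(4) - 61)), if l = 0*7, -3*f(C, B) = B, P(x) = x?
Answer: 133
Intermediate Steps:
f(C, B) = -B/3
l = 0
H(g, y) = -2 + y (H(g, y) = y - 2 = -2 + y)
Z(j) = -2 + j
Z(f(0, 1))*(l + (P(4) - 61)) = (-2 - 1/3*1)*(0 + (4 - 61)) = (-2 - 1/3)*(0 - 57) = -7/3*(-57) = 133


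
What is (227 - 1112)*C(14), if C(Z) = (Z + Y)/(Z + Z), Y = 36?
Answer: -22125/14 ≈ -1580.4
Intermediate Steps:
C(Z) = (36 + Z)/(2*Z) (C(Z) = (Z + 36)/(Z + Z) = (36 + Z)/((2*Z)) = (36 + Z)*(1/(2*Z)) = (36 + Z)/(2*Z))
(227 - 1112)*C(14) = (227 - 1112)*((1/2)*(36 + 14)/14) = -885*50/(2*14) = -885*25/14 = -22125/14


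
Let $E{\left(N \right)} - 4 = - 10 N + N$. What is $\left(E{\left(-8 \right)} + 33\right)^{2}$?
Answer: $11881$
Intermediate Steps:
$E{\left(N \right)} = 4 - 9 N$ ($E{\left(N \right)} = 4 + \left(- 10 N + N\right) = 4 - 9 N$)
$\left(E{\left(-8 \right)} + 33\right)^{2} = \left(\left(4 - -72\right) + 33\right)^{2} = \left(\left(4 + 72\right) + 33\right)^{2} = \left(76 + 33\right)^{2} = 109^{2} = 11881$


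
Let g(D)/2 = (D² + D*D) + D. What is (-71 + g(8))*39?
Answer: 7839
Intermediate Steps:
g(D) = 2*D + 4*D² (g(D) = 2*((D² + D*D) + D) = 2*((D² + D²) + D) = 2*(2*D² + D) = 2*(D + 2*D²) = 2*D + 4*D²)
(-71 + g(8))*39 = (-71 + 2*8*(1 + 2*8))*39 = (-71 + 2*8*(1 + 16))*39 = (-71 + 2*8*17)*39 = (-71 + 272)*39 = 201*39 = 7839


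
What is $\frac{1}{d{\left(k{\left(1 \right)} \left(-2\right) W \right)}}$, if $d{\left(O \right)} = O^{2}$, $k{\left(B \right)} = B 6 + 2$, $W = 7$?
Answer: $\frac{1}{12544} \approx 7.9719 \cdot 10^{-5}$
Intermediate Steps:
$k{\left(B \right)} = 2 + 6 B$ ($k{\left(B \right)} = 6 B + 2 = 2 + 6 B$)
$\frac{1}{d{\left(k{\left(1 \right)} \left(-2\right) W \right)}} = \frac{1}{\left(\left(2 + 6 \cdot 1\right) \left(-2\right) 7\right)^{2}} = \frac{1}{\left(\left(2 + 6\right) \left(-2\right) 7\right)^{2}} = \frac{1}{\left(8 \left(-2\right) 7\right)^{2}} = \frac{1}{\left(\left(-16\right) 7\right)^{2}} = \frac{1}{\left(-112\right)^{2}} = \frac{1}{12544}$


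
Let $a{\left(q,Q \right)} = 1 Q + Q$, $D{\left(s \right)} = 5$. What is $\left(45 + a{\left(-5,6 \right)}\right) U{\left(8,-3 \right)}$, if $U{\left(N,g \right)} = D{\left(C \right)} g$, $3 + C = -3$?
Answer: $-855$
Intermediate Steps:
$C = -6$ ($C = -3 - 3 = -6$)
$U{\left(N,g \right)} = 5 g$
$a{\left(q,Q \right)} = 2 Q$ ($a{\left(q,Q \right)} = Q + Q = 2 Q$)
$\left(45 + a{\left(-5,6 \right)}\right) U{\left(8,-3 \right)} = \left(45 + 2 \cdot 6\right) 5 \left(-3\right) = \left(45 + 12\right) \left(-15\right) = 57 \left(-15\right) = -855$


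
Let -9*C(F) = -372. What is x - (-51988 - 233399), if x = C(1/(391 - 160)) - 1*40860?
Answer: 733705/3 ≈ 2.4457e+5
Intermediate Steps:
C(F) = 124/3 (C(F) = -1/9*(-372) = 124/3)
x = -122456/3 (x = 124/3 - 1*40860 = 124/3 - 40860 = -122456/3 ≈ -40819.)
x - (-51988 - 233399) = -122456/3 - (-51988 - 233399) = -122456/3 - 1*(-285387) = -122456/3 + 285387 = 733705/3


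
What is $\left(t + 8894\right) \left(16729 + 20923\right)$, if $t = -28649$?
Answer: $-743815260$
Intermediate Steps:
$\left(t + 8894\right) \left(16729 + 20923\right) = \left(-28649 + 8894\right) \left(16729 + 20923\right) = \left(-19755\right) 37652 = -743815260$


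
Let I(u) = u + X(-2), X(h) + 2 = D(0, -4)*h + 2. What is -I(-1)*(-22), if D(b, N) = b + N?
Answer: 154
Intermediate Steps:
D(b, N) = N + b
X(h) = -4*h (X(h) = -2 + ((-4 + 0)*h + 2) = -2 + (-4*h + 2) = -2 + (2 - 4*h) = -4*h)
I(u) = 8 + u (I(u) = u - 4*(-2) = u + 8 = 8 + u)
-I(-1)*(-22) = -(8 - 1)*(-22) = -1*7*(-22) = -7*(-22) = 154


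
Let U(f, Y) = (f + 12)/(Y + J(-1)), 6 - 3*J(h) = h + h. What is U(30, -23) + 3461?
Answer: 210995/61 ≈ 3458.9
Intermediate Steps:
J(h) = 2 - 2*h/3 (J(h) = 2 - (h + h)/3 = 2 - 2*h/3)
U(f, Y) = (12 + f)/(8/3 + Y) (U(f, Y) = (f + 12)/(Y + (2 - 2/3*(-1))) = (12 + f)/(Y + (2 + 2/3)) = (12 + f)/(Y + 8/3) = (12 + f)/(8/3 + Y))
U(30, -23) + 3461 = 3*(12 + 30)/(8 + 3*(-23)) + 3461 = 3*42/(8 - 69) + 3461 = 3*42/(-61) + 3461 = 3*(-1/61)*42 + 3461 = -126/61 + 3461 = 210995/61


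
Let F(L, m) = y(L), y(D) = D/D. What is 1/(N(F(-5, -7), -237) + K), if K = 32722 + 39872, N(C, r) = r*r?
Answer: 1/128763 ≈ 7.7662e-6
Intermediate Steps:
y(D) = 1
F(L, m) = 1
N(C, r) = r**2
K = 72594
1/(N(F(-5, -7), -237) + K) = 1/((-237)**2 + 72594) = 1/(56169 + 72594) = 1/128763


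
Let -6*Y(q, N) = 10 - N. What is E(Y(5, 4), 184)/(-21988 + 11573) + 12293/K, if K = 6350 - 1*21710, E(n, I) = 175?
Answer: -26143919/31994880 ≈ -0.81713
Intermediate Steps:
Y(q, N) = -5/3 + N/6 (Y(q, N) = -(10 - N)/6 = -5/3 + N/6)
K = -15360 (K = 6350 - 21710 = -15360)
E(Y(5, 4), 184)/(-21988 + 11573) + 12293/K = 175/(-21988 + 11573) + 12293/(-15360) = 175/(-10415) + 12293*(-1/15360) = 175*(-1/10415) - 12293/15360 = -35/2083 - 12293/15360 = -26143919/31994880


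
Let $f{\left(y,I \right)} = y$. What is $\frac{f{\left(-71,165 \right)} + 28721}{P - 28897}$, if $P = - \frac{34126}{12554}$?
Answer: $- \frac{29972675}{30233922} \approx -0.99136$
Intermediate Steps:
$P = - \frac{17063}{6277}$ ($P = \left(-34126\right) \frac{1}{12554} = - \frac{17063}{6277} \approx -2.7183$)
$\frac{f{\left(-71,165 \right)} + 28721}{P - 28897} = \frac{-71 + 28721}{- \frac{17063}{6277} - 28897} = \frac{28650}{- \frac{181403532}{6277}} = 28650 \left(- \frac{6277}{181403532}\right) = - \frac{29972675}{30233922}$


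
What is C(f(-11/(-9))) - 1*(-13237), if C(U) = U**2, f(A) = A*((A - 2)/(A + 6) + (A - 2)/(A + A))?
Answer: 2013388909/152100 ≈ 13237.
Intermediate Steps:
f(A) = A*((-2 + A)/(6 + A) + (-2 + A)/(2*A)) (f(A) = A*((-2 + A)/(6 + A) + (-2 + A)/((2*A))) = A*((-2 + A)/(6 + A) + (-2 + A)*(1/(2*A))) = A*((-2 + A)/(6 + A) + (-2 + A)/(2*A)))
C(f(-11/(-9))) - 1*(-13237) = (3*(-4 + (-11/(-9))**2)/(2*(6 - 11/(-9))))**2 - 1*(-13237) = (3*(-4 + (-11*(-1/9))**2)/(2*(6 - 11*(-1/9))))**2 + 13237 = (3*(-4 + (11/9)**2)/(2*(6 + 11/9)))**2 + 13237 = (3*(-4 + 121/81)/(2*(65/9)))**2 + 13237 = ((3/2)*(9/65)*(-203/81))**2 + 13237 = (-203/390)**2 + 13237 = 41209/152100 + 13237 = 2013388909/152100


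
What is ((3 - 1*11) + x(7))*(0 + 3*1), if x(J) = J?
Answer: -3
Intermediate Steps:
((3 - 1*11) + x(7))*(0 + 3*1) = ((3 - 1*11) + 7)*(0 + 3*1) = ((3 - 11) + 7)*(0 + 3) = (-8 + 7)*3 = -1*3 = -3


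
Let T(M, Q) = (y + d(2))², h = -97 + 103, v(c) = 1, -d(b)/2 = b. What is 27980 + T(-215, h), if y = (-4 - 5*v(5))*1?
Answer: 28149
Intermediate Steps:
d(b) = -2*b
h = 6
y = -9 (y = (-4 - 5*1)*1 = (-4 - 5)*1 = -9*1 = -9)
T(M, Q) = 169 (T(M, Q) = (-9 - 2*2)² = (-9 - 4)² = (-13)² = 169)
27980 + T(-215, h) = 27980 + 169 = 28149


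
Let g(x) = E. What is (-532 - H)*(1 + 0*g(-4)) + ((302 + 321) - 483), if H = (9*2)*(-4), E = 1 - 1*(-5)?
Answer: -320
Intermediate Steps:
E = 6 (E = 1 + 5 = 6)
g(x) = 6
H = -72 (H = 18*(-4) = -72)
(-532 - H)*(1 + 0*g(-4)) + ((302 + 321) - 483) = (-532 - 1*(-72))*(1 + 0*6) + ((302 + 321) - 483) = (-532 + 72)*(1 + 0) + (623 - 483) = -460*1 + 140 = -460 + 140 = -320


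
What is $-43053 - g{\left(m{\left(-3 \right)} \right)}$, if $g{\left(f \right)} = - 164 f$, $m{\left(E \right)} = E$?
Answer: $-43545$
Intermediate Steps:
$-43053 - g{\left(m{\left(-3 \right)} \right)} = -43053 - \left(-164\right) \left(-3\right) = -43053 - 492 = -43545$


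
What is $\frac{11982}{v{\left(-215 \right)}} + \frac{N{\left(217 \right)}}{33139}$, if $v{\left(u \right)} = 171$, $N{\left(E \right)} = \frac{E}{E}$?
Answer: $\frac{132357223}{1888923} \approx 70.07$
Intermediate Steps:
$N{\left(E \right)} = 1$
$\frac{11982}{v{\left(-215 \right)}} + \frac{N{\left(217 \right)}}{33139} = \frac{11982}{171} + 1 \cdot \frac{1}{33139} = 11982 \cdot \frac{1}{171} + 1 \cdot \frac{1}{33139} = \frac{3994}{57} + \frac{1}{33139} = \frac{132357223}{1888923}$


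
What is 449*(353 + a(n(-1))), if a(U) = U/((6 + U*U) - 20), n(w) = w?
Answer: 2060910/13 ≈ 1.5853e+5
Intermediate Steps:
a(U) = U/(-14 + U²) (a(U) = U/((6 + U²) - 20) = U/(-14 + U²))
449*(353 + a(n(-1))) = 449*(353 - 1/(-14 + (-1)²)) = 449*(353 - 1/(-14 + 1)) = 449*(353 - 1/(-13)) = 449*(353 - 1*(-1/13)) = 449*(353 + 1/13) = 449*(4590/13) = 2060910/13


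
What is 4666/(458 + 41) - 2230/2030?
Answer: 835921/101297 ≈ 8.2522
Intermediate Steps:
4666/(458 + 41) - 2230/2030 = 4666/499 - 2230*1/2030 = 4666*(1/499) - 223/203 = 4666/499 - 223/203 = 835921/101297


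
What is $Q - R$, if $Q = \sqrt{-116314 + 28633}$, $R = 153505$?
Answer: $-153505 + i \sqrt{87681} \approx -1.5351 \cdot 10^{5} + 296.11 i$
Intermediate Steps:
$Q = i \sqrt{87681}$ ($Q = \sqrt{-87681} = i \sqrt{87681} \approx 296.11 i$)
$Q - R = i \sqrt{87681} - 153505 = -153505 + i \sqrt{87681}$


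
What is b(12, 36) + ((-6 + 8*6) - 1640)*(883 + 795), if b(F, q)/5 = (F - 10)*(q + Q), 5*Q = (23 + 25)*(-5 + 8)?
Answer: -2680796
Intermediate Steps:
Q = 144/5 (Q = ((23 + 25)*(-5 + 8))/5 = (48*3)/5 = (⅕)*144 = 144/5 ≈ 28.800)
b(F, q) = 5*(-10 + F)*(144/5 + q) (b(F, q) = 5*((F - 10)*(q + 144/5)) = 5*((-10 + F)*(144/5 + q)) = 5*(-10 + F)*(144/5 + q))
b(12, 36) + ((-6 + 8*6) - 1640)*(883 + 795) = (-1440 - 50*36 + 144*12 + 5*12*36) + ((-6 + 8*6) - 1640)*(883 + 795) = (-1440 - 1800 + 1728 + 2160) + ((-6 + 48) - 1640)*1678 = 648 + (42 - 1640)*1678 = 648 - 1598*1678 = 648 - 2681444 = -2680796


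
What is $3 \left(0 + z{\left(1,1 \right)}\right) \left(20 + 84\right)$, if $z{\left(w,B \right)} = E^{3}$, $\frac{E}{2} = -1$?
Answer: $-2496$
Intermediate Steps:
$E = -2$ ($E = 2 \left(-1\right) = -2$)
$z{\left(w,B \right)} = -8$ ($z{\left(w,B \right)} = \left(-2\right)^{3} = -8$)
$3 \left(0 + z{\left(1,1 \right)}\right) \left(20 + 84\right) = 3 \left(0 - 8\right) \left(20 + 84\right) = 3 \left(-8\right) 104 = \left(-24\right) 104 = -2496$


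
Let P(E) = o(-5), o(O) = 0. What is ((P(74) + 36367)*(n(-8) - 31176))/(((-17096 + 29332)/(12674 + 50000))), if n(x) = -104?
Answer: -774950221720/133 ≈ -5.8267e+9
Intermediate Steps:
P(E) = 0
((P(74) + 36367)*(n(-8) - 31176))/(((-17096 + 29332)/(12674 + 50000))) = ((0 + 36367)*(-104 - 31176))/(((-17096 + 29332)/(12674 + 50000))) = (36367*(-31280))/((12236/62674)) = -1137559760/(12236*(1/62674)) = -1137559760/6118/31337 = -1137559760*31337/6118 = -774950221720/133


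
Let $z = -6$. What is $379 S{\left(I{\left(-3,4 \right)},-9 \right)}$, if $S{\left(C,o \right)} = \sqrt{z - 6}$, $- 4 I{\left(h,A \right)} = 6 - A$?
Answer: $758 i \sqrt{3} \approx 1312.9 i$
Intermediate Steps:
$I{\left(h,A \right)} = - \frac{3}{2} + \frac{A}{4}$ ($I{\left(h,A \right)} = - \frac{6 - A}{4} = - \frac{3}{2} + \frac{A}{4}$)
$S{\left(C,o \right)} = 2 i \sqrt{3}$ ($S{\left(C,o \right)} = \sqrt{-6 - 6} = \sqrt{-12} = 2 i \sqrt{3}$)
$379 S{\left(I{\left(-3,4 \right)},-9 \right)} = 379 \cdot 2 i \sqrt{3} = 758 i \sqrt{3}$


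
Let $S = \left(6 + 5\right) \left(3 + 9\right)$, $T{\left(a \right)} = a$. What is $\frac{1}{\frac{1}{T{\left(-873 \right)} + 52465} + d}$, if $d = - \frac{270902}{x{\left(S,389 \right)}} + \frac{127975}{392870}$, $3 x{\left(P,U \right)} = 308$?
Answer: $- \frac{156070907608}{411766570293717} \approx -0.00037903$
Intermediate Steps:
$S = 132$ ($S = 11 \cdot 12 = 132$)
$x{\left(P,U \right)} = \frac{308}{3}$ ($x{\left(P,U \right)} = \frac{1}{3} \cdot 308 = \frac{308}{3}$)
$d = - \frac{7981209748}{3025099}$ ($d = - \frac{270902}{\frac{308}{3}} + \frac{127975}{392870} = \left(-270902\right) \frac{3}{308} + 127975 \cdot \frac{1}{392870} = - \frac{406353}{154} + \frac{25595}{78574} = - \frac{7981209748}{3025099} \approx -2638.3$)
$\frac{1}{\frac{1}{T{\left(-873 \right)} + 52465} + d} = \frac{1}{\frac{1}{-873 + 52465} - \frac{7981209748}{3025099}} = \frac{1}{\frac{1}{51592} - \frac{7981209748}{3025099}} = \frac{1}{- \frac{411766570293717}{156070907608}} = - \frac{156070907608}{411766570293717}$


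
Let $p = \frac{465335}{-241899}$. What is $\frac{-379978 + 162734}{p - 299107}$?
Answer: $\frac{13137776589}{18088537382} \approx 0.7263$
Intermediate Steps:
$p = - \frac{465335}{241899}$ ($p = 465335 \left(- \frac{1}{241899}\right) = - \frac{465335}{241899} \approx -1.9237$)
$\frac{-379978 + 162734}{p - 299107} = \frac{-379978 + 162734}{- \frac{465335}{241899} - 299107} = - \frac{217244}{- \frac{72354149528}{241899}} = \left(-217244\right) \left(- \frac{241899}{72354149528}\right) = \frac{13137776589}{18088537382}$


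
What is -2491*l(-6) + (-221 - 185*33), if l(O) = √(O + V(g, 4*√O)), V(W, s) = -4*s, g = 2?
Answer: -6326 - 2491*√(-6 - 16*I*√6) ≈ -16543.0 + 11901.0*I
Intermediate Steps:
l(O) = √(O - 16*√O)
-2491*l(-6) + (-221 - 185*33) = -2491*√(-6 - 16*I*√6) + (-221 - 185*33) = -2491*√(-6 - 16*I*√6) + (-221 - 6105) = -2491*√(-6 - 16*I*√6) - 6326 = -6326 - 2491*√(-6 - 16*I*√6)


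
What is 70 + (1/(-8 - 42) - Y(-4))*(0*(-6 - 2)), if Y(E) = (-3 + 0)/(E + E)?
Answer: 70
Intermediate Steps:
Y(E) = -3/(2*E) (Y(E) = -3*1/(2*E) = -3/(2*E))
70 + (1/(-8 - 42) - Y(-4))*(0*(-6 - 2)) = 70 + (1/(-8 - 42) - (-3)/(2*(-4)))*(0*(-6 - 2)) = 70 + (1/(-50) - (-3)*(-1)/(2*4))*(0*(-8)) = 70 + (-1/50 - 1*3/8)*0 = 70 + (-1/50 - 3/8)*0 = 70 - 79/200*0 = 70 + 0 = 70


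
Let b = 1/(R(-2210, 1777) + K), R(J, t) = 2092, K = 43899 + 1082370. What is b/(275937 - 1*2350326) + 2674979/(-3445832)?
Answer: -481631953872957371/620424608521056456 ≈ -0.77629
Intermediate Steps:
K = 1126269
b = 1/1128361 (b = 1/(2092 + 1126269) = 1/1128361 ≈ 8.8624e-7)
b/(275937 - 1*2350326) + 2674979/(-3445832) = 1/(1128361*(275937 - 1*2350326)) + 2674979/(-3445832) = 1/(1128361*(275937 - 2350326)) + 2674979*(-1/3445832) = (1/1128361)/(-2074389) - 2674979/3445832 = (1/1128361)*(-1/2074389) - 2674979/3445832 = -1/2340659646429 - 2674979/3445832 = -481631953872957371/620424608521056456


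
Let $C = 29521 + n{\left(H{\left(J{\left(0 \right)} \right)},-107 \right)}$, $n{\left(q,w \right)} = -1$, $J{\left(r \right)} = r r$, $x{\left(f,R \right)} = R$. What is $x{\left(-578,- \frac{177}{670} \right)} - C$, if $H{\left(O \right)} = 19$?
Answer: $- \frac{19778577}{670} \approx -29520.0$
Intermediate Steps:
$J{\left(r \right)} = r^{2}$
$C = 29520$ ($C = 29521 - 1 = 29520$)
$x{\left(-578,- \frac{177}{670} \right)} - C = - \frac{177}{670} - 29520 = - \frac{19778577}{670}$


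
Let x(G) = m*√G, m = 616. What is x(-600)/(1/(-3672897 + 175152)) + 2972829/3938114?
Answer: 2972829/3938114 - 21546109200*I*√6 ≈ 0.75489 - 5.2777e+10*I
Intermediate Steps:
x(G) = 616*√G
x(-600)/(1/(-3672897 + 175152)) + 2972829/3938114 = (616*√(-600))/(1/(-3672897 + 175152)) + 2972829/3938114 = (616*(10*I*√6))/(1/(-3497745)) + 2972829*(1/3938114) = (6160*I*√6)/(-1/3497745) + 2972829/3938114 = (6160*I*√6)*(-3497745) + 2972829/3938114 = -21546109200*I*√6 + 2972829/3938114 = 2972829/3938114 - 21546109200*I*√6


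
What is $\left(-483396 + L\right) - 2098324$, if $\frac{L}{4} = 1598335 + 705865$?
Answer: $6635080$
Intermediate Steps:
$L = 9216800$ ($L = 4 \left(1598335 + 705865\right) = 4 \cdot 2304200 = 9216800$)
$\left(-483396 + L\right) - 2098324 = \left(-483396 + 9216800\right) - 2098324 = 8733404 - 2098324 = 6635080$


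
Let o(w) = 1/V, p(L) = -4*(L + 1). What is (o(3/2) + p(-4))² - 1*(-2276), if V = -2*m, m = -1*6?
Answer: 348769/144 ≈ 2422.0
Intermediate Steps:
p(L) = -4 - 4*L (p(L) = -4*(1 + L) = -4 - 4*L)
m = -6
V = 12 (V = -2*(-6) = 12)
o(w) = 1/12
(o(3/2) + p(-4))² - 1*(-2276) = (1/12 + (-4 - 4*(-4)))² - 1*(-2276) = (1/12 + (-4 + 16))² + 2276 = (1/12 + 12)² + 2276 = (145/12)² + 2276 = 21025/144 + 2276 = 348769/144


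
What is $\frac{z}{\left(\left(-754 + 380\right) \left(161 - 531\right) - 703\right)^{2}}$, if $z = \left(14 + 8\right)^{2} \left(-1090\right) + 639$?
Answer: $- \frac{526921}{18954956329} \approx -2.7799 \cdot 10^{-5}$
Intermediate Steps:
$z = -526921$ ($z = 22^{2} \left(-1090\right) + 639 = 484 \left(-1090\right) + 639 = -527560 + 639 = -526921$)
$\frac{z}{\left(\left(-754 + 380\right) \left(161 - 531\right) - 703\right)^{2}} = - \frac{526921}{\left(\left(-754 + 380\right) \left(161 - 531\right) - 703\right)^{2}} = - \frac{526921}{\left(\left(-374\right) \left(-370\right) - 703\right)^{2}} = - \frac{526921}{\left(138380 - 703\right)^{2}} = - \frac{526921}{137677^{2}} = - \frac{526921}{18954956329}$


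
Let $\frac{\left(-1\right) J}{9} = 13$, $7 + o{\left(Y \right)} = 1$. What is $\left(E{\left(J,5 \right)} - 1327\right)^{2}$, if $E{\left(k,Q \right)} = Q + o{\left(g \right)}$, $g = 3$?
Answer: $1763584$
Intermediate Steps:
$o{\left(Y \right)} = -6$ ($o{\left(Y \right)} = -7 + 1 = -6$)
$J = -117$ ($J = \left(-9\right) 13 = -117$)
$E{\left(k,Q \right)} = -6 + Q$ ($E{\left(k,Q \right)} = Q - 6 = -6 + Q$)
$\left(E{\left(J,5 \right)} - 1327\right)^{2} = \left(\left(-6 + 5\right) - 1327\right)^{2} = \left(-1 - 1327\right)^{2} = \left(-1328\right)^{2} = 1763584$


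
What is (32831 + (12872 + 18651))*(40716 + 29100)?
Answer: 4492938864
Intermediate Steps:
(32831 + (12872 + 18651))*(40716 + 29100) = (32831 + 31523)*69816 = 64354*69816 = 4492938864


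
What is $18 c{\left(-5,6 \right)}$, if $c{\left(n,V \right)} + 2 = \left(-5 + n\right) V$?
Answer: $-1116$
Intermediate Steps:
$c{\left(n,V \right)} = -2 + V \left(-5 + n\right)$ ($c{\left(n,V \right)} = -2 + \left(-5 + n\right) V = -2 + V \left(-5 + n\right)$)
$18 c{\left(-5,6 \right)} = 18 \left(-2 - 30 + 6 \left(-5\right)\right) = 18 \left(-2 - 30 - 30\right) = 18 \left(-62\right) = -1116$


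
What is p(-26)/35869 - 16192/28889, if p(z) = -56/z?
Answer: -7549472132/13470854033 ≈ -0.56043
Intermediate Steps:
p(-26)/35869 - 16192/28889 = -56/(-26)/35869 - 16192/28889 = -56*(-1/26)*(1/35869) - 16192*1/28889 = (28/13)*(1/35869) - 16192/28889 = 28/466297 - 16192/28889 = -7549472132/13470854033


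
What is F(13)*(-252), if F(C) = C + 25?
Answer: -9576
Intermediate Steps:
F(C) = 25 + C
F(13)*(-252) = (25 + 13)*(-252) = 38*(-252) = -9576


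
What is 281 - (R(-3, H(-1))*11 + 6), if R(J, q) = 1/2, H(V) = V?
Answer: 539/2 ≈ 269.50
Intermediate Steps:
R(J, q) = ½
281 - (R(-3, H(-1))*11 + 6) = 281 - ((½)*11 + 6) = 281 - (11/2 + 6) = 281 - 1*23/2 = 281 - 23/2 = 539/2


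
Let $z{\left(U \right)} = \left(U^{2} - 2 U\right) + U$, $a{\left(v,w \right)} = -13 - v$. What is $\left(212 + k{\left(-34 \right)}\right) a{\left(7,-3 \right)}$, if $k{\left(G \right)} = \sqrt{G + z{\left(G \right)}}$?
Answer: $-4920$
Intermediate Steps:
$z{\left(U \right)} = U^{2} - U$
$k{\left(G \right)} = \sqrt{G + G \left(-1 + G\right)}$
$\left(212 + k{\left(-34 \right)}\right) a{\left(7,-3 \right)} = \left(212 + \sqrt{\left(-34\right)^{2}}\right) \left(-13 - 7\right) = \left(212 + \sqrt{1156}\right) \left(-13 - 7\right) = \left(212 + 34\right) \left(-20\right) = 246 \left(-20\right) = -4920$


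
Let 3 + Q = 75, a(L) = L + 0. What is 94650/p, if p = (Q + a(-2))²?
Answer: 1893/98 ≈ 19.316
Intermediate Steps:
a(L) = L
Q = 72 (Q = -3 + 75 = 72)
p = 4900 (p = (72 - 2)² = 70² = 4900)
94650/p = 94650/4900 = 94650*(1/4900) = 1893/98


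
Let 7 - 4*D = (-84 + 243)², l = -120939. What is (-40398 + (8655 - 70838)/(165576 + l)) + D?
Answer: -4170693187/89274 ≈ -46718.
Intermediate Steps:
D = -12637/2 (D = 7/4 - (-84 + 243)²/4 = 7/4 - ¼*159² = 7/4 - ¼*25281 = 7/4 - 25281/4 = -12637/2 ≈ -6318.5)
(-40398 + (8655 - 70838)/(165576 + l)) + D = (-40398 + (8655 - 70838)/(165576 - 120939)) - 12637/2 = (-40398 - 62183/44637) - 12637/2 = -1803307709/44637 - 12637/2 = -4170693187/89274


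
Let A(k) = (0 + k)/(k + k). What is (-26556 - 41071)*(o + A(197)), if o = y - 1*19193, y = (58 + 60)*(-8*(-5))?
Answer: 1957463515/2 ≈ 9.7873e+8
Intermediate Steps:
y = 4720 (y = 118*40 = 4720)
A(k) = ½ (A(k) = k/((2*k)) = k*(1/(2*k)) = ½)
o = -14473 (o = 4720 - 1*19193 = 4720 - 19193 = -14473)
(-26556 - 41071)*(o + A(197)) = (-26556 - 41071)*(-14473 + ½) = -67627*(-28945/2) = 1957463515/2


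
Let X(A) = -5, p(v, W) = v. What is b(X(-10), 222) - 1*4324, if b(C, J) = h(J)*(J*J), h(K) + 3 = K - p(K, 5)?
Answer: -152176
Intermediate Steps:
h(K) = -3 (h(K) = -3 + (K - K) = -3 + 0 = -3)
b(C, J) = -3*J² (b(C, J) = -3*J*J = -3*J²)
b(X(-10), 222) - 1*4324 = -3*222² - 1*4324 = -3*49284 - 4324 = -147852 - 4324 = -152176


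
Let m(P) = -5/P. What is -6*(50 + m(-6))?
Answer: -305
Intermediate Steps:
-6*(50 + m(-6)) = -6*(50 - 5/(-6)) = -6*(50 - 5*(-⅙)) = -6*(50 + ⅚) = -6*305/6 = -305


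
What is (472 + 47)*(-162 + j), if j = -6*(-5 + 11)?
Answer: -102762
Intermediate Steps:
j = -36 (j = -6*6 = -36)
(472 + 47)*(-162 + j) = (472 + 47)*(-162 - 36) = 519*(-198) = -102762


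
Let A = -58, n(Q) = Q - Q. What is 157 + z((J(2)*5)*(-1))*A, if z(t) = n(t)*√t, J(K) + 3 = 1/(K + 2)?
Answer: 157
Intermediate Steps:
n(Q) = 0
J(K) = -3 + 1/(2 + K) (J(K) = -3 + 1/(K + 2) = -3 + 1/(2 + K))
z(t) = 0 (z(t) = 0*√t = 0)
157 + z((J(2)*5)*(-1))*A = 157 + 0*(-58) = 157 + 0 = 157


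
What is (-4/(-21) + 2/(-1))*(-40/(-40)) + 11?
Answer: 193/21 ≈ 9.1905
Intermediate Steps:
(-4/(-21) + 2/(-1))*(-40/(-40)) + 11 = (-4*(-1/21) + 2*(-1))*(-40*(-1/40)) + 11 = (4/21 - 2)*1 + 11 = -38/21*1 + 11 = -38/21 + 11 = 193/21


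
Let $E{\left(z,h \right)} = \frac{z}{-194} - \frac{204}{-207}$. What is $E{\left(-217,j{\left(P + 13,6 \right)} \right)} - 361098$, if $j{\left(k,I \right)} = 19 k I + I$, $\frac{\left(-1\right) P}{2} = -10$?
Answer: $- \frac{4833629663}{13386} \approx -3.611 \cdot 10^{5}$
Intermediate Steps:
$P = 20$ ($P = \left(-2\right) \left(-10\right) = 20$)
$j{\left(k,I \right)} = I + 19 I k$ ($j{\left(k,I \right)} = 19 I k + I = I + 19 I k$)
$E{\left(z,h \right)} = \frac{68}{69} - \frac{z}{194}$ ($E{\left(z,h \right)} = z \left(- \frac{1}{194}\right) - - \frac{68}{69} = - \frac{z}{194} + \frac{68}{69} = \frac{68}{69} - \frac{z}{194}$)
$E{\left(-217,j{\left(P + 13,6 \right)} \right)} - 361098 = \left(\frac{68}{69} - - \frac{217}{194}\right) - 361098 = \left(\frac{68}{69} + \frac{217}{194}\right) - 361098 = \frac{28165}{13386} - 361098 = - \frac{4833629663}{13386}$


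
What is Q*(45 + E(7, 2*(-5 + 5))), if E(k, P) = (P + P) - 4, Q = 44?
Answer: 1804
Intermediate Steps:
E(k, P) = -4 + 2*P (E(k, P) = 2*P - 4 = -4 + 2*P)
Q*(45 + E(7, 2*(-5 + 5))) = 44*(45 + (-4 + 2*(2*(-5 + 5)))) = 44*(45 + (-4 + 2*(2*0))) = 44*(45 + (-4 + 2*0)) = 44*(45 + (-4 + 0)) = 44*(45 - 4) = 44*41 = 1804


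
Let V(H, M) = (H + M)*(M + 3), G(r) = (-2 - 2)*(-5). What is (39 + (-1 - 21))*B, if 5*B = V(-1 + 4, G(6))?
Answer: 8993/5 ≈ 1798.6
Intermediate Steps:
G(r) = 20 (G(r) = -4*(-5) = 20)
V(H, M) = (3 + M)*(H + M) (V(H, M) = (H + M)*(3 + M) = (3 + M)*(H + M))
B = 529/5 (B = (20² + 3*(-1 + 4) + 3*20 + (-1 + 4)*20)/5 = (400 + 3*3 + 60 + 3*20)/5 = (400 + 9 + 60 + 60)/5 = (⅕)*529 = 529/5 ≈ 105.80)
(39 + (-1 - 21))*B = (39 + (-1 - 21))*(529/5) = (39 - 22)*(529/5) = 17*(529/5) = 8993/5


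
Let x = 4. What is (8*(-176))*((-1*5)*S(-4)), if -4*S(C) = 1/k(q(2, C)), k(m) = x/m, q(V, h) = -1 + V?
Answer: -440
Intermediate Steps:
k(m) = 4/m
S(C) = -1/16 (S(C) = -1/(4*(4/(-1 + 2))) = -1/(4*(4/1)) = -1/(4*(4*1)) = -1/4/4 = -1/4*1/4 = -1/16)
(8*(-176))*((-1*5)*S(-4)) = (8*(-176))*(-1*5*(-1/16)) = -(-7040)*(-1)/16 = -1408*5/16 = -440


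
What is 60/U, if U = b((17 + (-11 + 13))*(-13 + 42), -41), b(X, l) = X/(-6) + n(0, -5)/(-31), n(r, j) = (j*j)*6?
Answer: -11160/17981 ≈ -0.62066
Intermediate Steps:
n(r, j) = 6*j**2 (n(r, j) = j**2*6 = 6*j**2)
b(X, l) = -150/31 - X/6 (b(X, l) = X/(-6) + (6*(-5)**2)/(-31) = X*(-1/6) + (6*25)*(-1/31) = -X/6 + 150*(-1/31) = -X/6 - 150/31 = -150/31 - X/6)
U = -17981/186 (U = -150/31 - (17 + (-11 + 13))*(-13 + 42)/6 = -150/31 - (17 + 2)*29/6 = -150/31 - 19*29/6 = -150/31 - 1/6*551 = -150/31 - 551/6 = -17981/186 ≈ -96.672)
60/U = 60/(-17981/186) = 60*(-186/17981) = -11160/17981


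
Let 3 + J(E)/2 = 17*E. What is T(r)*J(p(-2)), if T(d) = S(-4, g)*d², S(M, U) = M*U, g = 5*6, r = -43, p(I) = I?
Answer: 16419120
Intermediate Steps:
g = 30
J(E) = -6 + 34*E (J(E) = -6 + 2*(17*E) = -6 + 34*E)
T(d) = -120*d² (T(d) = (-4*30)*d² = -120*d²)
T(r)*J(p(-2)) = (-120*(-43)²)*(-6 + 34*(-2)) = (-120*1849)*(-6 - 68) = -221880*(-74) = 16419120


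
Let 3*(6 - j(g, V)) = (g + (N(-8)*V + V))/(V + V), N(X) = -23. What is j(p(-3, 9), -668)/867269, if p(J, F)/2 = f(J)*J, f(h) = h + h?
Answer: 9695/869003538 ≈ 1.1156e-5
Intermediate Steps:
f(h) = 2*h
p(J, F) = 4*J**2 (p(J, F) = 2*((2*J)*J) = 2*(2*J**2) = 4*J**2)
j(g, V) = 6 - (g - 22*V)/(6*V) (j(g, V) = 6 - (g + (-23*V + V))/(3*(V + V)) = 6 - (g - 22*V)/(3*(2*V)) = 6 - (g - 22*V)*1/(2*V)/3 = 6 - (g - 22*V)/(6*V))
j(p(-3, 9), -668)/867269 = ((1/6)*(-4*(-3)**2 + 58*(-668))/(-668))/867269 = ((1/6)*(-1/668)*(-4*9 - 38744))*(1/867269) = ((1/6)*(-1/668)*(-1*36 - 38744))*(1/867269) = ((1/6)*(-1/668)*(-36 - 38744))*(1/867269) = ((1/6)*(-1/668)*(-38780))*(1/867269) = (9695/1002)*(1/867269) = 9695/869003538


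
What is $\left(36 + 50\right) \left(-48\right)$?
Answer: $-4128$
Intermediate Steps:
$\left(36 + 50\right) \left(-48\right) = 86 \left(-48\right) = -4128$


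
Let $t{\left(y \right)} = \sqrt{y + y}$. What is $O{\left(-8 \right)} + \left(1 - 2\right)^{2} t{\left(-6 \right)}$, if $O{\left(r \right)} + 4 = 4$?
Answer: $2 i \sqrt{3} \approx 3.4641 i$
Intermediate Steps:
$O{\left(r \right)} = 0$ ($O{\left(r \right)} = -4 + 4 = 0$)
$t{\left(y \right)} = \sqrt{2} \sqrt{y}$ ($t{\left(y \right)} = \sqrt{2 y} = \sqrt{2} \sqrt{y}$)
$O{\left(-8 \right)} + \left(1 - 2\right)^{2} t{\left(-6 \right)} = 0 + \left(1 - 2\right)^{2} \sqrt{2} \sqrt{-6} = 0 + \left(-1\right)^{2} \sqrt{2} i \sqrt{6} = 0 + 1 \cdot 2 i \sqrt{3} = 0 + 2 i \sqrt{3} = 2 i \sqrt{3}$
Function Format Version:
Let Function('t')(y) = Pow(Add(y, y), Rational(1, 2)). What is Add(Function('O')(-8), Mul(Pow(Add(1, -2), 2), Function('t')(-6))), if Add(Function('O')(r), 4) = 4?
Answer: Mul(2, I, Pow(3, Rational(1, 2))) ≈ Mul(3.4641, I)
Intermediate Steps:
Function('O')(r) = 0 (Function('O')(r) = Add(-4, 4) = 0)
Function('t')(y) = Mul(Pow(2, Rational(1, 2)), Pow(y, Rational(1, 2))) (Function('t')(y) = Pow(Mul(2, y), Rational(1, 2)) = Mul(Pow(2, Rational(1, 2)), Pow(y, Rational(1, 2))))
Add(Function('O')(-8), Mul(Pow(Add(1, -2), 2), Function('t')(-6))) = Add(0, Mul(Pow(Add(1, -2), 2), Mul(Pow(2, Rational(1, 2)), Pow(-6, Rational(1, 2))))) = Add(0, Mul(Pow(-1, 2), Mul(Pow(2, Rational(1, 2)), Mul(I, Pow(6, Rational(1, 2)))))) = Add(0, Mul(1, Mul(2, I, Pow(3, Rational(1, 2))))) = Add(0, Mul(2, I, Pow(3, Rational(1, 2)))) = Mul(2, I, Pow(3, Rational(1, 2)))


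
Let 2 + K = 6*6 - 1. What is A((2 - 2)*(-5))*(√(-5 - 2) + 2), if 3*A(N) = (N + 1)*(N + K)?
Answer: 22 + 11*I*√7 ≈ 22.0 + 29.103*I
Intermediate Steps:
K = 33 (K = -2 + (6*6 - 1) = -2 + (36 - 1) = -2 + 35 = 33)
A(N) = (1 + N)*(33 + N)/3 (A(N) = ((N + 1)*(N + 33))/3 = ((1 + N)*(33 + N))/3 = (1 + N)*(33 + N)/3)
A((2 - 2)*(-5))*(√(-5 - 2) + 2) = (11 + ((2 - 2)*(-5))²/3 + 34*((2 - 2)*(-5))/3)*(√(-5 - 2) + 2) = (11 + (0*(-5))²/3 + 34*(0*(-5))/3)*(√(-7) + 2) = (11 + (⅓)*0² + (34/3)*0)*(I*√7 + 2) = (11 + (⅓)*0 + 0)*(2 + I*√7) = (11 + 0 + 0)*(2 + I*√7) = 11*(2 + I*√7) = 22 + 11*I*√7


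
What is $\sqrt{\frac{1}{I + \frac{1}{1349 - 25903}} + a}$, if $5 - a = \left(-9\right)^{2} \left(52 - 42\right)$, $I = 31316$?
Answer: $\frac{i \sqrt{52884746188459995127}}{256311021} \approx 28.373 i$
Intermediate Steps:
$a = -805$ ($a = 5 - \left(-9\right)^{2} \left(52 - 42\right) = 5 - 81 \cdot 10 = 5 - 810 = -805$)
$\sqrt{\frac{1}{I + \frac{1}{1349 - 25903}} + a} = \sqrt{\frac{1}{31316 + \frac{1}{1349 - 25903}} - 805} = \sqrt{\frac{1}{31316 + \frac{1}{-24554}} - 805} = \sqrt{\frac{1}{31316 - \frac{1}{24554}} - 805} = \sqrt{\frac{1}{\frac{768933063}{24554}} - 805} = \sqrt{\frac{24554}{768933063} - 805} = \sqrt{- \frac{618991091161}{768933063}} = \frac{i \sqrt{52884746188459995127}}{256311021}$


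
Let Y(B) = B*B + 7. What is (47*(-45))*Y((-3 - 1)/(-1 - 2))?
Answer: -18565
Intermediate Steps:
Y(B) = 7 + B² (Y(B) = B² + 7 = 7 + B²)
(47*(-45))*Y((-3 - 1)/(-1 - 2)) = (47*(-45))*(7 + ((-3 - 1)/(-1 - 2))²) = -2115*(7 + (-4/(-3))²) = -2115*(7 + (-4*(-⅓))²) = -2115*(7 + (4/3)²) = -2115*(7 + 16/9) = -2115*79/9 = -18565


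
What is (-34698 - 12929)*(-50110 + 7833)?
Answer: 2013526679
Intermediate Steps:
(-34698 - 12929)*(-50110 + 7833) = -47627*(-42277) = 2013526679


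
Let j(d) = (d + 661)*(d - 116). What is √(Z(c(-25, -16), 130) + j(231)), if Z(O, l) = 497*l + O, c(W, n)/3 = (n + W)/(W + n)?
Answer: 3*√18577 ≈ 408.89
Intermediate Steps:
c(W, n) = 3 (c(W, n) = 3*((n + W)/(W + n)) = 3*((W + n)/(W + n)) = 3*1 = 3)
j(d) = (-116 + d)*(661 + d) (j(d) = (661 + d)*(-116 + d) = (-116 + d)*(661 + d))
Z(O, l) = O + 497*l
√(Z(c(-25, -16), 130) + j(231)) = √((3 + 497*130) + (-76676 + 231² + 545*231)) = √((3 + 64610) + (-76676 + 53361 + 125895)) = √(64613 + 102580) = √167193 = 3*√18577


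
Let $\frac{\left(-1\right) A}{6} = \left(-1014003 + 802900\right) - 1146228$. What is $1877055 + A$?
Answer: $10021041$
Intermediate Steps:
$A = 8143986$ ($A = - 6 \left(\left(-1014003 + 802900\right) - 1146228\right) = - 6 \left(-211103 - 1146228\right) = \left(-6\right) \left(-1357331\right) = 8143986$)
$1877055 + A = 1877055 + 8143986 = 10021041$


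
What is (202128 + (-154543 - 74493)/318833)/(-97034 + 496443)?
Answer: 64444847588/127344769697 ≈ 0.50607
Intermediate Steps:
(202128 + (-154543 - 74493)/318833)/(-97034 + 496443) = (202128 - 229036*1/318833)/399409 = (202128 - 229036/318833)*(1/399409) = (64444847588/318833)*(1/399409) = 64444847588/127344769697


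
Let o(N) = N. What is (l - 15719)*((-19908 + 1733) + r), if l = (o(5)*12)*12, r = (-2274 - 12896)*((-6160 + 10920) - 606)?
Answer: 945452290645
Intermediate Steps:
r = -63016180 (r = -15170*(4760 - 606) = -15170*4154 = -63016180)
l = 720 (l = (5*12)*12 = 60*12 = 720)
(l - 15719)*((-19908 + 1733) + r) = (720 - 15719)*((-19908 + 1733) - 63016180) = -14999*(-18175 - 63016180) = -14999*(-63034355) = 945452290645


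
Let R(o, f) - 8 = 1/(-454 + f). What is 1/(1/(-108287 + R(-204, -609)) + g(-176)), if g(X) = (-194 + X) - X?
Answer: -115100578/22329513195 ≈ -0.0051546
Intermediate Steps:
R(o, f) = 8 + 1/(-454 + f)
g(X) = -194
1/(1/(-108287 + R(-204, -609)) + g(-176)) = 1/(1/(-108287 + (-3631 + 8*(-609))/(-454 - 609)) - 194) = 1/(1/(-108287 + (-3631 - 4872)/(-1063)) - 194) = 1/(1/(-108287 - 1/1063*(-8503)) - 194) = 1/(1/(-108287 + 8503/1063) - 194) = 1/(1/(-115100578/1063) - 194) = 1/(-1063/115100578 - 194) = 1/(-22329513195/115100578) = -115100578/22329513195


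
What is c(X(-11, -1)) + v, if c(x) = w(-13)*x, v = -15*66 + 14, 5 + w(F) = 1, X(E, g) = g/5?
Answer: -4876/5 ≈ -975.20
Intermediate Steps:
X(E, g) = g/5 (X(E, g) = g*(⅕) = g/5)
w(F) = -4 (w(F) = -5 + 1 = -4)
v = -976 (v = -990 + 14 = -976)
c(x) = -4*x
c(X(-11, -1)) + v = -4*(-1)/5 - 976 = -4*(-⅕) - 976 = ⅘ - 976 = -4876/5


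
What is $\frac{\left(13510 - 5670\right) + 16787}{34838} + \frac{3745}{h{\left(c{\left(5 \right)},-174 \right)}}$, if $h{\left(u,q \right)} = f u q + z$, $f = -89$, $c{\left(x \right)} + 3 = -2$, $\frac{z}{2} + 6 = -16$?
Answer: $\frac{444370972}{674759803} \approx 0.65856$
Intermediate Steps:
$z = -44$ ($z = -12 + 2 \left(-16\right) = -12 - 32 = -44$)
$c{\left(x \right)} = -5$ ($c{\left(x \right)} = -3 - 2 = -5$)
$h{\left(u,q \right)} = -44 - 89 q u$ ($h{\left(u,q \right)} = - 89 u q - 44 = - 89 q u - 44 = -44 - 89 q u$)
$\frac{\left(13510 - 5670\right) + 16787}{34838} + \frac{3745}{h{\left(c{\left(5 \right)},-174 \right)}} = \frac{\left(13510 - 5670\right) + 16787}{34838} + \frac{3745}{-44 - \left(-15486\right) \left(-5\right)} = \left(7840 + 16787\right) \frac{1}{34838} + \frac{3745}{-44 - 77430} = 24627 \cdot \frac{1}{34838} + \frac{3745}{-77474} = \frac{24627}{34838} + 3745 \left(- \frac{1}{77474}\right) = \frac{24627}{34838} - \frac{3745}{77474} = \frac{444370972}{674759803}$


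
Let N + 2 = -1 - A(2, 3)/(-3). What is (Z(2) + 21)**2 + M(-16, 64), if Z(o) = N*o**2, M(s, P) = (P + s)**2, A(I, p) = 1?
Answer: 21697/9 ≈ 2410.8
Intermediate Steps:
N = -8/3 (N = -2 + (-1 - 1/(-3)) = -2 + (-1 - (-1)/3) = -2 + (-1 - 1*(-1/3)) = -2 + (-1 + 1/3) = -2 - 2/3 = -8/3 ≈ -2.6667)
Z(o) = -8*o**2/3
(Z(2) + 21)**2 + M(-16, 64) = (-8/3*2**2 + 21)**2 + (64 - 16)**2 = (-8/3*4 + 21)**2 + 48**2 = (-32/3 + 21)**2 + 2304 = (31/3)**2 + 2304 = 961/9 + 2304 = 21697/9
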